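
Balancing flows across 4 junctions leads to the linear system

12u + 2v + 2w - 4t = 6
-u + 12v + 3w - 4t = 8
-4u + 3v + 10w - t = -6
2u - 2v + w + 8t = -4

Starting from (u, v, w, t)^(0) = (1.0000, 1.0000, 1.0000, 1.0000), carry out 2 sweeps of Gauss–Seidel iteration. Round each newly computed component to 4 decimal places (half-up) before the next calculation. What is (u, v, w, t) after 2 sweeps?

(0.3377, 0.7092, -0.7137, -0.3179)

Iteration 1:
  u = (6 - (2)·1.0000 - (2)·1.0000 - (-4)·1.0000) / (12) = 0.5000
  v = (8 - (-1)·0.5000 - (3)·1.0000 - (-4)·1.0000) / (12) = 0.7917
  w = (-6 - (-4)·0.5000 - (3)·0.7917 - (-1)·1.0000) / (10) = -0.5375
  t = (-4 - (2)·0.5000 - (-2)·0.7917 - (1)·-0.5375) / (8) = -0.3599
Iteration 2:
  u = (6 - (2)·0.7917 - (2)·-0.5375 - (-4)·-0.3599) / (12) = 0.3377
  v = (8 - (-1)·0.3377 - (3)·-0.5375 - (-4)·-0.3599) / (12) = 0.7092
  w = (-6 - (-4)·0.3377 - (3)·0.7092 - (-1)·-0.3599) / (10) = -0.7137
  t = (-4 - (2)·0.3377 - (-2)·0.7092 - (1)·-0.7137) / (8) = -0.3179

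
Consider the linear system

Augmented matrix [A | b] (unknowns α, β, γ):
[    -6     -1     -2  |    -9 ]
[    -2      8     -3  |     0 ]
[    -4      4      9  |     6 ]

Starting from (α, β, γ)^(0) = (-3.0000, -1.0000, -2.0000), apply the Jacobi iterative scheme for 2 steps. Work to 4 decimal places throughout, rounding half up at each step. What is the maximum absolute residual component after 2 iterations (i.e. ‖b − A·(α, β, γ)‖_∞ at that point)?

Iteration 1:
  α = (-9 - (-1)·-1.0000 - (-2)·-2.0000) / (-6) = 2.3333
  β = (0 - (-2)·-3.0000 - (-3)·-2.0000) / (8) = -1.5000
  γ = (6 - (-4)·-3.0000 - (4)·-1.0000) / (9) = -0.2222
Iteration 2:
  α = (-9 - (-1)·-1.5000 - (-2)·-0.2222) / (-6) = 1.8241
  β = (0 - (-2)·2.3333 - (-3)·-0.2222) / (8) = 0.5000
  γ = (6 - (-4)·2.3333 - (4)·-1.5000) / (9) = 2.3704
Residual b − A·x = (7.1854, 6.7594, -10.0372); ∞-norm = 10.0372

10.0372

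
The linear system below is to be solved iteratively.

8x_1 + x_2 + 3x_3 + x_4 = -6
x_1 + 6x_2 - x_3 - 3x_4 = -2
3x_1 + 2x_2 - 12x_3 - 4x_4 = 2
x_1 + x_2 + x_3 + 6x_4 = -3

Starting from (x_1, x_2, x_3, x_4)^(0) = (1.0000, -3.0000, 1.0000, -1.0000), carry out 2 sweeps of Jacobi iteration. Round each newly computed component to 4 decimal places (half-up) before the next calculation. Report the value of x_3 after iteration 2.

-0.3507

Iteration 1:
  x_1 = (-6 - (1)·-3.0000 - (3)·1.0000 - (1)·-1.0000) / (8) = -0.6250
  x_2 = (-2 - (1)·1.0000 - (-1)·1.0000 - (-3)·-1.0000) / (6) = -0.8333
  x_3 = (2 - (3)·1.0000 - (2)·-3.0000 - (-4)·-1.0000) / (-12) = -0.0833
  x_4 = (-3 - (1)·1.0000 - (1)·-3.0000 - (1)·1.0000) / (6) = -0.3333
Iteration 2:
  x_1 = (-6 - (1)·-0.8333 - (3)·-0.0833 - (1)·-0.3333) / (8) = -0.5729
  x_2 = (-2 - (1)·-0.6250 - (-1)·-0.0833 - (-3)·-0.3333) / (6) = -0.4097
  x_3 = (2 - (3)·-0.6250 - (2)·-0.8333 - (-4)·-0.3333) / (-12) = -0.3507
  x_4 = (-3 - (1)·-0.6250 - (1)·-0.8333 - (1)·-0.0833) / (6) = -0.2431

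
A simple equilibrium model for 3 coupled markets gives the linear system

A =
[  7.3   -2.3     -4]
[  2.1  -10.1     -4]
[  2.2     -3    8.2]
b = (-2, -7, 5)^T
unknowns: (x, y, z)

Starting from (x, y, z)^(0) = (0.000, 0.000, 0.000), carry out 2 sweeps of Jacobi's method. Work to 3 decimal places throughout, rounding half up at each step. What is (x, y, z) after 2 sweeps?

Iteration 1:
  x = (-2 - (-2.3)·0.000 - (-4)·0.000) / (7.3) = -0.274
  y = (-7 - (2.1)·0.000 - (-4)·0.000) / (-10.1) = 0.693
  z = (5 - (2.2)·0.000 - (-3)·0.000) / (8.2) = 0.610
Iteration 2:
  x = (-2 - (-2.3)·0.693 - (-4)·0.610) / (7.3) = 0.279
  y = (-7 - (2.1)·-0.274 - (-4)·0.610) / (-10.1) = 0.395
  z = (5 - (2.2)·-0.274 - (-3)·0.693) / (8.2) = 0.937

(0.279, 0.395, 0.937)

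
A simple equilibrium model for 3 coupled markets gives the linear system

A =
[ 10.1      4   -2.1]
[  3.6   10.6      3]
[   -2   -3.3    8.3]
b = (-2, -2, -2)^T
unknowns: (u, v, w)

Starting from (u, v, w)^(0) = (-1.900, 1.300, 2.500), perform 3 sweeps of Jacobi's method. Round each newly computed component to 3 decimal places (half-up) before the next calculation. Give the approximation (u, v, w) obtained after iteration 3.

(-0.250, -0.033, -0.302)

Iteration 1:
  u = (-2 - (4)·1.300 - (-2.1)·2.500) / (10.1) = -0.193
  v = (-2 - (3.6)·-1.900 - (3)·2.500) / (10.6) = -0.251
  w = (-2 - (-2)·-1.900 - (-3.3)·1.300) / (8.3) = -0.182
Iteration 2:
  u = (-2 - (4)·-0.251 - (-2.1)·-0.182) / (10.1) = -0.136
  v = (-2 - (3.6)·-0.193 - (3)·-0.182) / (10.6) = -0.072
  w = (-2 - (-2)·-0.193 - (-3.3)·-0.251) / (8.3) = -0.387
Iteration 3:
  u = (-2 - (4)·-0.072 - (-2.1)·-0.387) / (10.1) = -0.250
  v = (-2 - (3.6)·-0.136 - (3)·-0.387) / (10.6) = -0.033
  w = (-2 - (-2)·-0.136 - (-3.3)·-0.072) / (8.3) = -0.302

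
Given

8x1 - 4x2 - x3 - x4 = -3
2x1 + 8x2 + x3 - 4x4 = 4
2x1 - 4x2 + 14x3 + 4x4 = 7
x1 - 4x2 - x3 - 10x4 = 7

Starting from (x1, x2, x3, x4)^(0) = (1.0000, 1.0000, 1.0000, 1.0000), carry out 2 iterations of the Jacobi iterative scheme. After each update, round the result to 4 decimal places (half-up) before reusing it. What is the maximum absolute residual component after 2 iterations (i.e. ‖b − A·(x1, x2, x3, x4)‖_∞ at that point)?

Iteration 1:
  x1 = (-3 - (-4)·1.0000 - (-1)·1.0000 - (-1)·1.0000) / (8) = 0.3750
  x2 = (4 - (2)·1.0000 - (1)·1.0000 - (-4)·1.0000) / (8) = 0.6250
  x3 = (7 - (2)·1.0000 - (-4)·1.0000 - (4)·1.0000) / (14) = 0.3571
  x4 = (7 - (1)·1.0000 - (-4)·1.0000 - (-1)·1.0000) / (-10) = -1.1000
Iteration 2:
  x1 = (-3 - (-4)·0.6250 - (-1)·0.3571 - (-1)·-1.1000) / (8) = -0.1554
  x2 = (4 - (2)·0.3750 - (1)·0.3571 - (-4)·-1.1000) / (8) = -0.1884
  x3 = (7 - (2)·0.3750 - (-4)·0.6250 - (4)·-1.1000) / (14) = 0.9393
  x4 = (7 - (1)·0.3750 - (-4)·0.6250 - (-1)·0.3571) / (-10) = -0.9482
Residual b − A·x = (-2.5193, 1.0859, -2.8002, -2.1409); ∞-norm = 2.8002

2.8002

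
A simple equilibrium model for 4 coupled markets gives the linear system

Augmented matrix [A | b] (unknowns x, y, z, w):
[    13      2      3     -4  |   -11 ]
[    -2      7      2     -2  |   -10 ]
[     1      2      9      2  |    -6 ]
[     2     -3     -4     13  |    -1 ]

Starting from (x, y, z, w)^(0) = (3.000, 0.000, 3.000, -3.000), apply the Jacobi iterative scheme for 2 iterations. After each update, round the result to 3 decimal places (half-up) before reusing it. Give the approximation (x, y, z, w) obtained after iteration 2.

Iteration 1:
  x = (-11 - (2)·0.000 - (3)·3.000 - (-4)·-3.000) / (13) = -2.462
  y = (-10 - (-2)·3.000 - (2)·3.000 - (-2)·-3.000) / (7) = -2.286
  z = (-6 - (1)·3.000 - (2)·0.000 - (2)·-3.000) / (9) = -0.333
  w = (-1 - (2)·3.000 - (-3)·0.000 - (-4)·3.000) / (13) = 0.385
Iteration 2:
  x = (-11 - (2)·-2.286 - (3)·-0.333 - (-4)·0.385) / (13) = -0.299
  y = (-10 - (-2)·-2.462 - (2)·-0.333 - (-2)·0.385) / (7) = -1.927
  z = (-6 - (1)·-2.462 - (2)·-2.286 - (2)·0.385) / (9) = 0.029
  w = (-1 - (2)·-2.462 - (-3)·-2.286 - (-4)·-0.333) / (13) = -0.328

(-0.299, -1.927, 0.029, -0.328)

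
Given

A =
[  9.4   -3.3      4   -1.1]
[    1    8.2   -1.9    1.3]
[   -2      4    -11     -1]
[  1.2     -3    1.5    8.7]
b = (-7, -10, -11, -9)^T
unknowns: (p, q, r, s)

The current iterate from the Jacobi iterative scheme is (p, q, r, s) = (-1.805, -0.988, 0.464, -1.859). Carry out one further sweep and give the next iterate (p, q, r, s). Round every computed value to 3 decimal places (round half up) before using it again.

One sweep:
  p = (-7 - (-3.3)·-0.988 - (4)·0.464 - (-1.1)·-1.859) / (9.4) = -1.507
  q = (-10 - (1)·-1.805 - (-1.9)·0.464 - (1.3)·-1.859) / (8.2) = -0.597
  r = (-11 - (-2)·-1.805 - (4)·-0.988 - (-1)·-1.859) / (-11) = 1.138
  s = (-9 - (1.2)·-1.805 - (-3)·-0.988 - (1.5)·0.464) / (8.7) = -1.206

(-1.507, -0.597, 1.138, -1.206)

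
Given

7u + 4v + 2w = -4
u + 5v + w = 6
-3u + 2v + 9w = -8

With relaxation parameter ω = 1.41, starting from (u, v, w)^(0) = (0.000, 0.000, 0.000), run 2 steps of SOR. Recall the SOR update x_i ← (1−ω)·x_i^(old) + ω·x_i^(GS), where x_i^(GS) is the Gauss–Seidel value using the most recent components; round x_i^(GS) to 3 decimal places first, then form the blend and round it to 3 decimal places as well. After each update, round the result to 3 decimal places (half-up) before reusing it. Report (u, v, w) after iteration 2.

(-1.122, 1.851, -1.445)

Iteration 1:
  u: GS value = (-4 - (4)·0.000 - (2)·0.000) / (7) = -0.571;  u ← (1−ω)·0.000 + ω·-0.571 = -0.805
  v: GS value = (6 - (1)·-0.805 - (1)·0.000) / (5) = 1.361;  v ← (1−ω)·0.000 + ω·1.361 = 1.919
  w: GS value = (-8 - (-3)·-0.805 - (2)·1.919) / (9) = -1.584;  w ← (1−ω)·0.000 + ω·-1.584 = -2.233
Iteration 2:
  u: GS value = (-4 - (4)·1.919 - (2)·-2.233) / (7) = -1.030;  u ← (1−ω)·-0.805 + ω·-1.030 = -1.122
  v: GS value = (6 - (1)·-1.122 - (1)·-2.233) / (5) = 1.871;  v ← (1−ω)·1.919 + ω·1.871 = 1.851
  w: GS value = (-8 - (-3)·-1.122 - (2)·1.851) / (9) = -1.674;  w ← (1−ω)·-2.233 + ω·-1.674 = -1.445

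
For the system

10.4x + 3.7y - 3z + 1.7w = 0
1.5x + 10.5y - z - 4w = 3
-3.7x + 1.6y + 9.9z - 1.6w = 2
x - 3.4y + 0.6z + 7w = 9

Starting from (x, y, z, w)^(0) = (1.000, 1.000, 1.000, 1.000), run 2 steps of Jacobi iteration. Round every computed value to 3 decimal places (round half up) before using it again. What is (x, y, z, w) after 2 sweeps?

Iteration 1:
  x = (0 - (3.7)·1.000 - (-3)·1.000 - (1.7)·1.000) / (10.4) = -0.231
  y = (3 - (1.5)·1.000 - (-1)·1.000 - (-4)·1.000) / (10.5) = 0.619
  z = (2 - (-3.7)·1.000 - (1.6)·1.000 - (-1.6)·1.000) / (9.9) = 0.576
  w = (9 - (1)·1.000 - (-3.4)·1.000 - (0.6)·1.000) / (7) = 1.543
Iteration 2:
  x = (0 - (3.7)·0.619 - (-3)·0.576 - (1.7)·1.543) / (10.4) = -0.306
  y = (3 - (1.5)·-0.231 - (-1)·0.576 - (-4)·1.543) / (10.5) = 0.961
  z = (2 - (-3.7)·-0.231 - (1.6)·0.619 - (-1.6)·1.543) / (9.9) = 0.265
  w = (9 - (1)·-0.231 - (-3.4)·0.619 - (0.6)·0.576) / (7) = 1.570

(-0.306, 0.961, 0.265, 1.570)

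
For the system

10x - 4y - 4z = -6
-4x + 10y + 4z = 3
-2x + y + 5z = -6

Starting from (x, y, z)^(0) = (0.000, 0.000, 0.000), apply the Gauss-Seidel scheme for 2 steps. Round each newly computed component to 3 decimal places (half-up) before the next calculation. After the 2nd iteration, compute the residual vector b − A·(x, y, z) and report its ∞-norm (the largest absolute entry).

1.176

Iteration 1:
  x = (-6 - (-4)·0.000 - (-4)·0.000) / (10) = -0.600
  y = (3 - (-4)·-0.600 - (4)·0.000) / (10) = 0.060
  z = (-6 - (-2)·-0.600 - (1)·0.060) / (5) = -1.452
Iteration 2:
  x = (-6 - (-4)·0.060 - (-4)·-1.452) / (10) = -1.157
  y = (3 - (-4)·-1.157 - (4)·-1.452) / (10) = 0.418
  z = (-6 - (-2)·-1.157 - (1)·0.418) / (5) = -1.746
Residual b − A·x = (0.258, 1.176, -0.002); ∞-norm = 1.176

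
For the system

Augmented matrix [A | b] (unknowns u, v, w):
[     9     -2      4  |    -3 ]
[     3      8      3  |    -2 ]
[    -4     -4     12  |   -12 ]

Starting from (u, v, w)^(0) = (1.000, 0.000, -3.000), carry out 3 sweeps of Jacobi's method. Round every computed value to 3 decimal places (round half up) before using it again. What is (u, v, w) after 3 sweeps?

(-0.194, -0.090, -1.100)

Iteration 1:
  u = (-3 - (-2)·0.000 - (4)·-3.000) / (9) = 1.000
  v = (-2 - (3)·1.000 - (3)·-3.000) / (8) = 0.500
  w = (-12 - (-4)·1.000 - (-4)·0.000) / (12) = -0.667
Iteration 2:
  u = (-3 - (-2)·0.500 - (4)·-0.667) / (9) = 0.074
  v = (-2 - (3)·1.000 - (3)·-0.667) / (8) = -0.375
  w = (-12 - (-4)·1.000 - (-4)·0.500) / (12) = -0.500
Iteration 3:
  u = (-3 - (-2)·-0.375 - (4)·-0.500) / (9) = -0.194
  v = (-2 - (3)·0.074 - (3)·-0.500) / (8) = -0.090
  w = (-12 - (-4)·0.074 - (-4)·-0.375) / (12) = -1.100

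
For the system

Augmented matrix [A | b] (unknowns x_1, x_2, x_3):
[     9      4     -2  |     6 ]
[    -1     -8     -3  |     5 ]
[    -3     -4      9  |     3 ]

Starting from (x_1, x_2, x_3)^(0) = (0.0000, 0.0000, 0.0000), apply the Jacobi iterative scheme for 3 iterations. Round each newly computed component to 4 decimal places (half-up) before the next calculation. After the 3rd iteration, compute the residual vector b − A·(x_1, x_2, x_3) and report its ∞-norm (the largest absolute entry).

Iteration 1:
  x_1 = (6 - (4)·0.0000 - (-2)·0.0000) / (9) = 0.6667
  x_2 = (5 - (-1)·0.0000 - (-3)·0.0000) / (-8) = -0.6250
  x_3 = (3 - (-3)·0.0000 - (-4)·0.0000) / (9) = 0.3333
Iteration 2:
  x_1 = (6 - (4)·-0.6250 - (-2)·0.3333) / (9) = 1.0185
  x_2 = (5 - (-1)·0.6667 - (-3)·0.3333) / (-8) = -0.8333
  x_3 = (3 - (-3)·0.6667 - (-4)·-0.6250) / (9) = 0.2778
Iteration 3:
  x_1 = (6 - (4)·-0.8333 - (-2)·0.2778) / (9) = 1.0988
  x_2 = (5 - (-1)·1.0185 - (-3)·0.2778) / (-8) = -0.8565
  x_3 = (3 - (-3)·1.0185 - (-4)·-0.8333) / (9) = 0.3025
Residual b − A·x = (0.1418, 0.1543, 0.1479); ∞-norm = 0.1543

0.1543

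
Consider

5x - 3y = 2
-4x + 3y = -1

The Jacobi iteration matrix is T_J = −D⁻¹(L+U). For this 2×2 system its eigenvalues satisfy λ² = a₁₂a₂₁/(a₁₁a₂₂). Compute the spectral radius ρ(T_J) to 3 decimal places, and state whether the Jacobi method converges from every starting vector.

a₁₂a₂₁/(a₁₁a₂₂) = (-3)·(-4) / ((5)·(3)) = 0.800000
ρ = √|0.800000| = √0.800000 = 0.894
ρ < 1, so Jacobi converges

0.894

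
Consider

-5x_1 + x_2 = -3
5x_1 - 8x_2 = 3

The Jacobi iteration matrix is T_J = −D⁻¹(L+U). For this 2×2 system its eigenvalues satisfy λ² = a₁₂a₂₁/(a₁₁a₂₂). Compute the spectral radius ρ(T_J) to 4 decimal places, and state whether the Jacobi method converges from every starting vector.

a₁₂a₂₁/(a₁₁a₂₂) = (1)·(5) / ((-5)·(-8)) = 0.125000
ρ = √|0.125000| = √0.125000 = 0.3536
ρ < 1, so Jacobi converges

0.3536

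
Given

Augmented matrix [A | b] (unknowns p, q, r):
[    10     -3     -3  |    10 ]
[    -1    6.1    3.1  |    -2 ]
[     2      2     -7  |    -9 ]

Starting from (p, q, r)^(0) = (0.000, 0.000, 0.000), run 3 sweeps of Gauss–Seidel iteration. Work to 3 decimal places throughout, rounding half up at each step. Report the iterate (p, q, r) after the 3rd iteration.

(1.170, -0.867, 1.372)

Iteration 1:
  p = (10 - (-3)·0.000 - (-3)·0.000) / (10) = 1.000
  q = (-2 - (-1)·1.000 - (3.1)·0.000) / (6.1) = -0.164
  r = (-9 - (2)·1.000 - (2)·-0.164) / (-7) = 1.525
Iteration 2:
  p = (10 - (-3)·-0.164 - (-3)·1.525) / (10) = 1.408
  q = (-2 - (-1)·1.408 - (3.1)·1.525) / (6.1) = -0.872
  r = (-9 - (2)·1.408 - (2)·-0.872) / (-7) = 1.439
Iteration 3:
  p = (10 - (-3)·-0.872 - (-3)·1.439) / (10) = 1.170
  q = (-2 - (-1)·1.170 - (3.1)·1.439) / (6.1) = -0.867
  r = (-9 - (2)·1.170 - (2)·-0.867) / (-7) = 1.372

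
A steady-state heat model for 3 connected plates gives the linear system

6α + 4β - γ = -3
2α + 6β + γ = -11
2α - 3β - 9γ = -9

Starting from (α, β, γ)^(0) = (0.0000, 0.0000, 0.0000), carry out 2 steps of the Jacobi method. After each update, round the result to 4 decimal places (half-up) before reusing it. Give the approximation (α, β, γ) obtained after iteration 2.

(0.8889, -1.8333, 1.5000)

Iteration 1:
  α = (-3 - (4)·0.0000 - (-1)·0.0000) / (6) = -0.5000
  β = (-11 - (2)·0.0000 - (1)·0.0000) / (6) = -1.8333
  γ = (-9 - (2)·0.0000 - (-3)·0.0000) / (-9) = 1.0000
Iteration 2:
  α = (-3 - (4)·-1.8333 - (-1)·1.0000) / (6) = 0.8889
  β = (-11 - (2)·-0.5000 - (1)·1.0000) / (6) = -1.8333
  γ = (-9 - (2)·-0.5000 - (-3)·-1.8333) / (-9) = 1.5000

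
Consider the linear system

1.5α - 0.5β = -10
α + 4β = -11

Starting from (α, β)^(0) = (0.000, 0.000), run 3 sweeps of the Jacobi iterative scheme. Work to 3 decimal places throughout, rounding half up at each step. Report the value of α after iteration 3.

-7.028

Iteration 1:
  α = (-10 - (-0.5)·0.000) / (1.5) = -6.667
  β = (-11 - (1)·0.000) / (4) = -2.750
Iteration 2:
  α = (-10 - (-0.5)·-2.750) / (1.5) = -7.583
  β = (-11 - (1)·-6.667) / (4) = -1.083
Iteration 3:
  α = (-10 - (-0.5)·-1.083) / (1.5) = -7.028
  β = (-11 - (1)·-7.583) / (4) = -0.854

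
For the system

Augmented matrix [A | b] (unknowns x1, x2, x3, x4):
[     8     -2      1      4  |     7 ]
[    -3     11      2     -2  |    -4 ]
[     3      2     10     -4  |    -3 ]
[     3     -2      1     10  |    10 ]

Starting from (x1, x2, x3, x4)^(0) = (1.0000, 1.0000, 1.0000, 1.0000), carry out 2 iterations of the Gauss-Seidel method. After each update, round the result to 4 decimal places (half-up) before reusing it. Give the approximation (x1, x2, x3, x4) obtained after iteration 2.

Iteration 1:
  x1 = (7 - (-2)·1.0000 - (1)·1.0000 - (4)·1.0000) / (8) = 0.5000
  x2 = (-4 - (-3)·0.5000 - (2)·1.0000 - (-2)·1.0000) / (11) = -0.2273
  x3 = (-3 - (3)·0.5000 - (2)·-0.2273 - (-4)·1.0000) / (10) = -0.0045
  x4 = (10 - (3)·0.5000 - (-2)·-0.2273 - (1)·-0.0045) / (10) = 0.8050
Iteration 2:
  x1 = (7 - (-2)·-0.2273 - (1)·-0.0045 - (4)·0.8050) / (8) = 0.4162
  x2 = (-4 - (-3)·0.4162 - (2)·-0.0045 - (-2)·0.8050) / (11) = -0.1029
  x3 = (-3 - (3)·0.4162 - (2)·-0.1029 - (-4)·0.8050) / (10) = -0.0823
  x4 = (10 - (3)·0.4162 - (-2)·-0.1029 - (1)·-0.0823) / (10) = 0.8628

(0.4162, -0.1029, -0.0823, 0.8628)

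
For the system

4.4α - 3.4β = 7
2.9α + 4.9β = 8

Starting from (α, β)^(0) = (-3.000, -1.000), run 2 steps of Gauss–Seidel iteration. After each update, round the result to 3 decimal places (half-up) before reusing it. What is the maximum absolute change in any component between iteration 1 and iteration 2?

1.661

Iteration 1:
  α = (7 - (-3.4)·-1.000) / (4.4) = 0.818
  β = (8 - (2.9)·0.818) / (4.9) = 1.149
Iteration 2:
  α = (7 - (-3.4)·1.149) / (4.4) = 2.479
  β = (8 - (2.9)·2.479) / (4.9) = 0.165
Change: (1.661, -0.984) → max |·| = 1.661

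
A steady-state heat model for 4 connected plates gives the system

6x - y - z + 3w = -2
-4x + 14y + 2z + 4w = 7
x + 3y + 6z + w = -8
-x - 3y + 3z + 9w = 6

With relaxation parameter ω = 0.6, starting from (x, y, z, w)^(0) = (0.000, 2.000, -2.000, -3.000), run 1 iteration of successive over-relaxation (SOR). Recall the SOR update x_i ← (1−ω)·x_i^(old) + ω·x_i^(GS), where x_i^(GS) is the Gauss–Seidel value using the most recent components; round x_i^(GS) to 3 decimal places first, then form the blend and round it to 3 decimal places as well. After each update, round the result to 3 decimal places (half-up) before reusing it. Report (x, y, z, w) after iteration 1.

(0.700, 1.906, -1.942, 0.016)

Iteration 1:
  x: GS value = (-2 - (-1)·2.000 - (-1)·-2.000 - (3)·-3.000) / (6) = 1.167;  x ← (1−ω)·0.000 + ω·1.167 = 0.700
  y: GS value = (7 - (-4)·0.700 - (2)·-2.000 - (4)·-3.000) / (14) = 1.843;  y ← (1−ω)·2.000 + ω·1.843 = 1.906
  z: GS value = (-8 - (1)·0.700 - (3)·1.906 - (1)·-3.000) / (6) = -1.903;  z ← (1−ω)·-2.000 + ω·-1.903 = -1.942
  w: GS value = (6 - (-1)·0.700 - (-3)·1.906 - (3)·-1.942) / (9) = 2.027;  w ← (1−ω)·-3.000 + ω·2.027 = 0.016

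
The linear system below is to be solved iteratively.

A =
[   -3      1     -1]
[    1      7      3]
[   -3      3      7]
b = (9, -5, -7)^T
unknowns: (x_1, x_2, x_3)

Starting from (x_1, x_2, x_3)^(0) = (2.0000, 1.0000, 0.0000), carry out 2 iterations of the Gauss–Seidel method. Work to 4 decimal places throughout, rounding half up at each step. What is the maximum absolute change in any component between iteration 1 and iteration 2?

Iteration 1:
  x_1 = (9 - (1)·1.0000 - (-1)·0.0000) / (-3) = -2.6667
  x_2 = (-5 - (1)·-2.6667 - (3)·0.0000) / (7) = -0.3333
  x_3 = (-7 - (-3)·-2.6667 - (3)·-0.3333) / (7) = -2.0000
Iteration 2:
  x_1 = (9 - (1)·-0.3333 - (-1)·-2.0000) / (-3) = -2.4444
  x_2 = (-5 - (1)·-2.4444 - (3)·-2.0000) / (7) = 0.4921
  x_3 = (-7 - (-3)·-2.4444 - (3)·0.4921) / (7) = -2.2585
Change: (0.2223, 0.8254, -0.2585) → max |·| = 0.8254

0.8254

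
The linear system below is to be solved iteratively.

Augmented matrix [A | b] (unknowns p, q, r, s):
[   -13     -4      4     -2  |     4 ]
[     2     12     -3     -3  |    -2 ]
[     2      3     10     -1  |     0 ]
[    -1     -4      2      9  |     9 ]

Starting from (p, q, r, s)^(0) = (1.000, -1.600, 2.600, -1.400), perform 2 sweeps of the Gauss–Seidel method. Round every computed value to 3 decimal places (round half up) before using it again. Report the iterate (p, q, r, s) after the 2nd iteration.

Iteration 1:
  p = (4 - (-4)·-1.600 - (4)·2.600 - (-2)·-1.400) / (-13) = 1.200
  q = (-2 - (2)·1.200 - (-3)·2.600 - (-3)·-1.400) / (12) = -0.067
  r = (0 - (2)·1.200 - (3)·-0.067 - (-1)·-1.400) / (10) = -0.360
  s = (9 - (-1)·1.200 - (-4)·-0.067 - (2)·-0.360) / (9) = 1.184
Iteration 2:
  p = (4 - (-4)·-0.067 - (4)·-0.360 - (-2)·1.184) / (-13) = -0.580
  q = (-2 - (2)·-0.580 - (-3)·-0.360 - (-3)·1.184) / (12) = 0.136
  r = (0 - (2)·-0.580 - (3)·0.136 - (-1)·1.184) / (10) = 0.194
  s = (9 - (-1)·-0.580 - (-4)·0.136 - (2)·0.194) / (9) = 0.953

(-0.580, 0.136, 0.194, 0.953)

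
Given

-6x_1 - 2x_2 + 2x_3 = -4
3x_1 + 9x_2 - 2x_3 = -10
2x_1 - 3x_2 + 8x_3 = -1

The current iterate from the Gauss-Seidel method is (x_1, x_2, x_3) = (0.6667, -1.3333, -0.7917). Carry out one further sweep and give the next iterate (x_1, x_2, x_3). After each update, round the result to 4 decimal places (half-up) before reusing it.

One sweep:
  x_1 = (-4 - (-2)·-1.3333 - (2)·-0.7917) / (-6) = 0.8472
  x_2 = (-10 - (3)·0.8472 - (-2)·-0.7917) / (9) = -1.5694
  x_3 = (-1 - (2)·0.8472 - (-3)·-1.5694) / (8) = -0.9253

(0.8472, -1.5694, -0.9253)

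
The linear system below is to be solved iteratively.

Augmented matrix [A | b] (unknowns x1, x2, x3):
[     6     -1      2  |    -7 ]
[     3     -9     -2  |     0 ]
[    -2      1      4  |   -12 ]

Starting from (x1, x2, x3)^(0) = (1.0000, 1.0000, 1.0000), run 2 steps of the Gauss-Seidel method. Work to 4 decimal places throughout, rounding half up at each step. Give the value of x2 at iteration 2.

Iteration 1:
  x1 = (-7 - (-1)·1.0000 - (2)·1.0000) / (6) = -1.3333
  x2 = (0 - (3)·-1.3333 - (-2)·1.0000) / (-9) = -0.6667
  x3 = (-12 - (-2)·-1.3333 - (1)·-0.6667) / (4) = -3.5000
Iteration 2:
  x1 = (-7 - (-1)·-0.6667 - (2)·-3.5000) / (6) = -0.1111
  x2 = (0 - (3)·-0.1111 - (-2)·-3.5000) / (-9) = 0.7407
  x3 = (-12 - (-2)·-0.1111 - (1)·0.7407) / (4) = -3.2407

0.7407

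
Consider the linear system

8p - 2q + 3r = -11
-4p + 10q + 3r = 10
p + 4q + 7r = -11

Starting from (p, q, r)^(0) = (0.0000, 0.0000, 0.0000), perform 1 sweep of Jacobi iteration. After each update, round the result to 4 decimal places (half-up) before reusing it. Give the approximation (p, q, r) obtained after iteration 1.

Iteration 1:
  p = (-11 - (-2)·0.0000 - (3)·0.0000) / (8) = -1.3750
  q = (10 - (-4)·0.0000 - (3)·0.0000) / (10) = 1.0000
  r = (-11 - (1)·0.0000 - (4)·0.0000) / (7) = -1.5714

(-1.3750, 1.0000, -1.5714)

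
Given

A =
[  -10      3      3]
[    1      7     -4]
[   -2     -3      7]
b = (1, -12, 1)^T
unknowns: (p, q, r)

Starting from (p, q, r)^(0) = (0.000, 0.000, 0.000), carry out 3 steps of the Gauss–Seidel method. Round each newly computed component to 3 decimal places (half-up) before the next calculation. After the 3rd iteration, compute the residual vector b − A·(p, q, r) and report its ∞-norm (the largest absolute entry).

0.788

Iteration 1:
  p = (1 - (3)·0.000 - (3)·0.000) / (-10) = -0.100
  q = (-12 - (1)·-0.100 - (-4)·0.000) / (7) = -1.700
  r = (1 - (-2)·-0.100 - (-3)·-1.700) / (7) = -0.614
Iteration 2:
  p = (1 - (3)·-1.700 - (3)·-0.614) / (-10) = -0.794
  q = (-12 - (1)·-0.794 - (-4)·-0.614) / (7) = -1.952
  r = (1 - (-2)·-0.794 - (-3)·-1.952) / (7) = -0.921
Iteration 3:
  p = (1 - (3)·-1.952 - (3)·-0.921) / (-10) = -0.962
  q = (-12 - (1)·-0.962 - (-4)·-0.921) / (7) = -2.103
  r = (1 - (-2)·-0.962 - (-3)·-2.103) / (7) = -1.033
Residual b − A·x = (0.788, -0.449, -0.002); ∞-norm = 0.788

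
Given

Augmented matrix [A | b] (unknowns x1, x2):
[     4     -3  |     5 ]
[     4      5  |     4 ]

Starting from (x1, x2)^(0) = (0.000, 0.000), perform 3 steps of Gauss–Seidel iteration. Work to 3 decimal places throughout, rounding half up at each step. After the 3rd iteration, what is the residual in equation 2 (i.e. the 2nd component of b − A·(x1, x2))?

0.000

Iteration 1:
  x1 = (5 - (-3)·0.000) / (4) = 1.250
  x2 = (4 - (4)·1.250) / (5) = -0.200
Iteration 2:
  x1 = (5 - (-3)·-0.200) / (4) = 1.100
  x2 = (4 - (4)·1.100) / (5) = -0.080
Iteration 3:
  x1 = (5 - (-3)·-0.080) / (4) = 1.190
  x2 = (4 - (4)·1.190) / (5) = -0.152
Residual b − A·x = (-0.216, 0.000)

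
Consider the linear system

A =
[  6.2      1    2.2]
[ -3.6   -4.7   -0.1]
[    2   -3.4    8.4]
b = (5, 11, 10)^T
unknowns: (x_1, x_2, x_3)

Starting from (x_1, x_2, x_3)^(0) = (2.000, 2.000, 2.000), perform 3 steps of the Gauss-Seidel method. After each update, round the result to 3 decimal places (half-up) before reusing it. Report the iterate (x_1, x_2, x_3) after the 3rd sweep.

Iteration 1:
  x_1 = (5 - (1)·2.000 - (2.2)·2.000) / (6.2) = -0.226
  x_2 = (11 - (-3.6)·-0.226 - (-0.1)·2.000) / (-4.7) = -2.210
  x_3 = (10 - (2)·-0.226 - (-3.4)·-2.210) / (8.4) = 0.350
Iteration 2:
  x_1 = (5 - (1)·-2.210 - (2.2)·0.350) / (6.2) = 1.039
  x_2 = (11 - (-3.6)·1.039 - (-0.1)·0.350) / (-4.7) = -3.144
  x_3 = (10 - (2)·1.039 - (-3.4)·-3.144) / (8.4) = -0.329
Iteration 3:
  x_1 = (5 - (1)·-3.144 - (2.2)·-0.329) / (6.2) = 1.430
  x_2 = (11 - (-3.6)·1.430 - (-0.1)·-0.329) / (-4.7) = -3.429
  x_3 = (10 - (2)·1.430 - (-3.4)·-3.429) / (8.4) = -0.538

(1.430, -3.429, -0.538)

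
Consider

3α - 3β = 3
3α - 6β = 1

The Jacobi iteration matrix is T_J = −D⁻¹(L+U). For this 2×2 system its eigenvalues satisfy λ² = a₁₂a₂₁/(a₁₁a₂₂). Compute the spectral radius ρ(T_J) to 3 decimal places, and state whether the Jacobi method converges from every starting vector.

a₁₂a₂₁/(a₁₁a₂₂) = (-3)·(3) / ((3)·(-6)) = 0.500000
ρ = √|0.500000| = √0.500000 = 0.707
ρ < 1, so Jacobi converges

0.707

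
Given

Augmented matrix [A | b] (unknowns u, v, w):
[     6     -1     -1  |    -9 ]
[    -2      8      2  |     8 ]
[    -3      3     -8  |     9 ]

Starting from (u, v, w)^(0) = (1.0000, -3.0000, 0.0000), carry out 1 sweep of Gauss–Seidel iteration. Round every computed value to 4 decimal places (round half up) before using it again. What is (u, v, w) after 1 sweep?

Iteration 1:
  u = (-9 - (-1)·-3.0000 - (-1)·0.0000) / (6) = -2.0000
  v = (8 - (-2)·-2.0000 - (2)·0.0000) / (8) = 0.5000
  w = (9 - (-3)·-2.0000 - (3)·0.5000) / (-8) = -0.1875

(-2.0000, 0.5000, -0.1875)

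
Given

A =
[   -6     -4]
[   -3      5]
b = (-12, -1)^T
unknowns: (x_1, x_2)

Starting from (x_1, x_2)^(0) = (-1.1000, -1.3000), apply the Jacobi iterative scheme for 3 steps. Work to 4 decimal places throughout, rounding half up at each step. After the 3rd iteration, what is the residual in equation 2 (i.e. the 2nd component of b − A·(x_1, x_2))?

-4.7599

Iteration 1:
  x_1 = (-12 - (-4)·-1.3000) / (-6) = 2.8667
  x_2 = (-1 - (-3)·-1.1000) / (5) = -0.8600
Iteration 2:
  x_1 = (-12 - (-4)·-0.8600) / (-6) = 2.5733
  x_2 = (-1 - (-3)·2.8667) / (5) = 1.5200
Iteration 3:
  x_1 = (-12 - (-4)·1.5200) / (-6) = 0.9867
  x_2 = (-1 - (-3)·2.5733) / (5) = 1.3440
Residual b − A·x = (-0.7038, -4.7599)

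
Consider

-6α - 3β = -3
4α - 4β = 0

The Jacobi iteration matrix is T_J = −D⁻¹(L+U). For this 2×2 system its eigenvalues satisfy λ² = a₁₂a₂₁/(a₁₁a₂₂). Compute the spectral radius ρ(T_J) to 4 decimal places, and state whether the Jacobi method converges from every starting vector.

0.7071

a₁₂a₂₁/(a₁₁a₂₂) = (-3)·(4) / ((-6)·(-4)) = -0.500000
ρ = √|-0.500000| = √0.500000 = 0.7071
ρ < 1, so Jacobi converges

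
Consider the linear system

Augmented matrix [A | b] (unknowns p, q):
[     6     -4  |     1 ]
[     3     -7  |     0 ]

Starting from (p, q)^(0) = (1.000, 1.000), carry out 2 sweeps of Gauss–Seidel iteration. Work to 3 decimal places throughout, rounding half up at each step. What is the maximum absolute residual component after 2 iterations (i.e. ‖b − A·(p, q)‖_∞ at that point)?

0.734

Iteration 1:
  p = (1 - (-4)·1.000) / (6) = 0.833
  q = (0 - (3)·0.833) / (-7) = 0.357
Iteration 2:
  p = (1 - (-4)·0.357) / (6) = 0.405
  q = (0 - (3)·0.405) / (-7) = 0.174
Residual b − A·x = (-0.734, 0.003); ∞-norm = 0.734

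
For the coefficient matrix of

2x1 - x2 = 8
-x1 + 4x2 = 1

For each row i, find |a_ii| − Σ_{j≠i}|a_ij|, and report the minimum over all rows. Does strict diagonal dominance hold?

row 1: |2| − (1) = 1
row 2: |4| − (1) = 3
minimum over rows = 1 → strictly diagonally dominant (convergence guaranteed)

1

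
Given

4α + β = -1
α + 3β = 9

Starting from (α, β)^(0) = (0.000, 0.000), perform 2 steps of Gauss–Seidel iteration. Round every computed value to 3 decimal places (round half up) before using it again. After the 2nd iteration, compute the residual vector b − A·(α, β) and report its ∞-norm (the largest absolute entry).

0.256

Iteration 1:
  α = (-1 - (1)·0.000) / (4) = -0.250
  β = (9 - (1)·-0.250) / (3) = 3.083
Iteration 2:
  α = (-1 - (1)·3.083) / (4) = -1.021
  β = (9 - (1)·-1.021) / (3) = 3.340
Residual b − A·x = (-0.256, 0.001); ∞-norm = 0.256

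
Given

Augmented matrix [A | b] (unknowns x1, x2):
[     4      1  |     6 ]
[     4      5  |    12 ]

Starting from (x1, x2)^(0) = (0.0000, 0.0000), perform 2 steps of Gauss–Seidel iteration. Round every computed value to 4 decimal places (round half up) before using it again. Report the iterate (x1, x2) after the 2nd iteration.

Iteration 1:
  x1 = (6 - (1)·0.0000) / (4) = 1.5000
  x2 = (12 - (4)·1.5000) / (5) = 1.2000
Iteration 2:
  x1 = (6 - (1)·1.2000) / (4) = 1.2000
  x2 = (12 - (4)·1.2000) / (5) = 1.4400

(1.2000, 1.4400)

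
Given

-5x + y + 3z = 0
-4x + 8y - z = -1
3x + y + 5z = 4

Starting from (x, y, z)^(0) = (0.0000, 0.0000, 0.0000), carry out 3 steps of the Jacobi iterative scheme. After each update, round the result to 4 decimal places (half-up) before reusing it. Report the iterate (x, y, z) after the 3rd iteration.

(0.4900, 0.2056, 0.5320)

Iteration 1:
  x = (0 - (1)·0.0000 - (3)·0.0000) / (-5) = 0.0000
  y = (-1 - (-4)·0.0000 - (-1)·0.0000) / (8) = -0.1250
  z = (4 - (3)·0.0000 - (1)·0.0000) / (5) = 0.8000
Iteration 2:
  x = (0 - (1)·-0.1250 - (3)·0.8000) / (-5) = 0.4550
  y = (-1 - (-4)·0.0000 - (-1)·0.8000) / (8) = -0.0250
  z = (4 - (3)·0.0000 - (1)·-0.1250) / (5) = 0.8250
Iteration 3:
  x = (0 - (1)·-0.0250 - (3)·0.8250) / (-5) = 0.4900
  y = (-1 - (-4)·0.4550 - (-1)·0.8250) / (8) = 0.2056
  z = (4 - (3)·0.4550 - (1)·-0.0250) / (5) = 0.5320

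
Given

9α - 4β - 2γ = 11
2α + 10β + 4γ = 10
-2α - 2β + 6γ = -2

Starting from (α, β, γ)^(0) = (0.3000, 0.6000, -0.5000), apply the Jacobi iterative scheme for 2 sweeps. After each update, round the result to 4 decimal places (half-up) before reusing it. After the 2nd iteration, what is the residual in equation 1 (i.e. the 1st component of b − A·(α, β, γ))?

-0.5305

Iteration 1:
  α = (11 - (-4)·0.6000 - (-2)·-0.5000) / (9) = 1.3778
  β = (10 - (2)·0.3000 - (4)·-0.5000) / (10) = 1.1400
  γ = (-2 - (-2)·0.3000 - (-2)·0.6000) / (6) = -0.0333
Iteration 2:
  α = (11 - (-4)·1.1400 - (-2)·-0.0333) / (9) = 1.7215
  β = (10 - (2)·1.3778 - (4)·-0.0333) / (10) = 0.7378
  γ = (-2 - (-2)·1.3778 - (-2)·1.1400) / (6) = 0.5059
Residual b − A·x = (-0.5305, -2.8446, -0.1168)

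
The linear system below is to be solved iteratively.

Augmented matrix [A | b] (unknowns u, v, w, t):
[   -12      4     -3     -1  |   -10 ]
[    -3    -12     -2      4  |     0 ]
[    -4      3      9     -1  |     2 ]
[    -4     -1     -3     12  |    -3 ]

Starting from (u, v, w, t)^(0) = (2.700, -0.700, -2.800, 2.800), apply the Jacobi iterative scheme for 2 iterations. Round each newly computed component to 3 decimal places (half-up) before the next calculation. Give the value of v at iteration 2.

-0.631

Iteration 1:
  u = (-10 - (4)·-0.700 - (-3)·-2.800 - (-1)·2.800) / (-12) = 1.067
  v = (0 - (-3)·2.700 - (-2)·-2.800 - (4)·2.800) / (-12) = 0.725
  w = (2 - (-4)·2.700 - (3)·-0.700 - (-1)·2.800) / (9) = 1.967
  t = (-3 - (-4)·2.700 - (-1)·-0.700 - (-3)·-2.800) / (12) = -0.108
Iteration 2:
  u = (-10 - (4)·0.725 - (-3)·1.967 - (-1)·-0.108) / (-12) = 0.592
  v = (0 - (-3)·1.067 - (-2)·1.967 - (4)·-0.108) / (-12) = -0.631
  w = (2 - (-4)·1.067 - (3)·0.725 - (-1)·-0.108) / (9) = 0.443
  t = (-3 - (-4)·1.067 - (-1)·0.725 - (-3)·1.967) / (12) = 0.658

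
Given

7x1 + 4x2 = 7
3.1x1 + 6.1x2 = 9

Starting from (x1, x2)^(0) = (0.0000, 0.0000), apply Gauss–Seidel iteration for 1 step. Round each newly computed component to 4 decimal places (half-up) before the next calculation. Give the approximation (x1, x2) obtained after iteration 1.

Iteration 1:
  x1 = (7 - (4)·0.0000) / (7) = 1.0000
  x2 = (9 - (3.1)·1.0000) / (6.1) = 0.9672

(1.0000, 0.9672)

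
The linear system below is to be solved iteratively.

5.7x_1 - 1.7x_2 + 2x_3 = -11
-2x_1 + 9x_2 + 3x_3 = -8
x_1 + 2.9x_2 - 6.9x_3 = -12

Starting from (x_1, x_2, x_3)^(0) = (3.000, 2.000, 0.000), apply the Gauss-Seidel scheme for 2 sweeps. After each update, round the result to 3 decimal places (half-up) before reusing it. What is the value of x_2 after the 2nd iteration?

-1.827

Iteration 1:
  x_1 = (-11 - (-1.7)·2.000 - (2)·0.000) / (5.7) = -1.333
  x_2 = (-8 - (-2)·-1.333 - (3)·0.000) / (9) = -1.185
  x_3 = (-12 - (1)·-1.333 - (2.9)·-1.185) / (-6.9) = 1.048
Iteration 2:
  x_1 = (-11 - (-1.7)·-1.185 - (2)·1.048) / (5.7) = -2.651
  x_2 = (-8 - (-2)·-2.651 - (3)·1.048) / (9) = -1.827
  x_3 = (-12 - (1)·-2.651 - (2.9)·-1.827) / (-6.9) = 0.587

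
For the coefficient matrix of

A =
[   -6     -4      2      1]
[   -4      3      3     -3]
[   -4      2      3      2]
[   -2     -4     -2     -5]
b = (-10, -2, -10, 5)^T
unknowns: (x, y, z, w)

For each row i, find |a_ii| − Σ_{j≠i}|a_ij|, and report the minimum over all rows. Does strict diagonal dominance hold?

-7

row 1: |-6| − (4+2+1) = -1
row 2: |3| − (4+3+3) = -7
row 3: |3| − (4+2+2) = -5
row 4: |-5| − (2+4+2) = -3
minimum over rows = -7 → not strictly diagonally dominant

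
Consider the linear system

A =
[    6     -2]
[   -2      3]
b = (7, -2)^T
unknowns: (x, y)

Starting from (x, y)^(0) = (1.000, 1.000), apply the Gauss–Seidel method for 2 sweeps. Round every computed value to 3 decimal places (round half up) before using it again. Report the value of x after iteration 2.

1.278

Iteration 1:
  x = (7 - (-2)·1.000) / (6) = 1.500
  y = (-2 - (-2)·1.500) / (3) = 0.333
Iteration 2:
  x = (7 - (-2)·0.333) / (6) = 1.278
  y = (-2 - (-2)·1.278) / (3) = 0.185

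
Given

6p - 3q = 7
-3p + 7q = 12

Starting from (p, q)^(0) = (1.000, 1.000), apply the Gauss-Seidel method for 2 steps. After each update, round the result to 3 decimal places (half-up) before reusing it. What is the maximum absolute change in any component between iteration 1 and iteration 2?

Iteration 1:
  p = (7 - (-3)·1.000) / (6) = 1.667
  q = (12 - (-3)·1.667) / (7) = 2.429
Iteration 2:
  p = (7 - (-3)·2.429) / (6) = 2.381
  q = (12 - (-3)·2.381) / (7) = 2.735
Change: (0.714, 0.306) → max |·| = 0.714

0.714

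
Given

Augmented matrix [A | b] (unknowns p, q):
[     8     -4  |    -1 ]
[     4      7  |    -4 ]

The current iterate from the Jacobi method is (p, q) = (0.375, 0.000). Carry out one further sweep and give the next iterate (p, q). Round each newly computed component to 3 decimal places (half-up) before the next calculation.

One sweep:
  p = (-1 - (-4)·0.000) / (8) = -0.125
  q = (-4 - (4)·0.375) / (7) = -0.786

(-0.125, -0.786)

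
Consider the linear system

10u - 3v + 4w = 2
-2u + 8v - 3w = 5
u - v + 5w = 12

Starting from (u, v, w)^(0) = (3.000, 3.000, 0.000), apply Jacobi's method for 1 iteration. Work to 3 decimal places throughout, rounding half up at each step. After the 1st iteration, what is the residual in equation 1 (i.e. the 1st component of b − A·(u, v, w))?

Iteration 1:
  u = (2 - (-3)·3.000 - (4)·0.000) / (10) = 1.100
  v = (5 - (-2)·3.000 - (-3)·0.000) / (8) = 1.375
  w = (12 - (1)·3.000 - (-1)·3.000) / (5) = 2.400
Residual b − A·x = (-14.475, 3.400, 0.275)

-14.475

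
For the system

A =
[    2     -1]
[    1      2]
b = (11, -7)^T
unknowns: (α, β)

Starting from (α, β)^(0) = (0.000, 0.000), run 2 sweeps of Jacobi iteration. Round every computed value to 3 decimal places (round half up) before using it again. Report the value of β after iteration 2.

Iteration 1:
  α = (11 - (-1)·0.000) / (2) = 5.500
  β = (-7 - (1)·0.000) / (2) = -3.500
Iteration 2:
  α = (11 - (-1)·-3.500) / (2) = 3.750
  β = (-7 - (1)·5.500) / (2) = -6.250

-6.250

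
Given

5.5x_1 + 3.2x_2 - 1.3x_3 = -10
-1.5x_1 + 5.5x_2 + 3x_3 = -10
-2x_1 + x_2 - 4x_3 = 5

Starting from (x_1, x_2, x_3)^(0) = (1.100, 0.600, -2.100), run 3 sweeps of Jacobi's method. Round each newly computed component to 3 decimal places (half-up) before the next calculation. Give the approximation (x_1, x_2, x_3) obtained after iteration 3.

(-0.864, -2.355, -0.666)

Iteration 1:
  x_1 = (-10 - (3.2)·0.600 - (-1.3)·-2.100) / (5.5) = -2.664
  x_2 = (-10 - (-1.5)·1.100 - (3)·-2.100) / (5.5) = -0.373
  x_3 = (5 - (-2)·1.100 - (1)·0.600) / (-4) = -1.650
Iteration 2:
  x_1 = (-10 - (3.2)·-0.373 - (-1.3)·-1.650) / (5.5) = -1.991
  x_2 = (-10 - (-1.5)·-2.664 - (3)·-1.650) / (5.5) = -1.645
  x_3 = (5 - (-2)·-2.664 - (1)·-0.373) / (-4) = -0.011
Iteration 3:
  x_1 = (-10 - (3.2)·-1.645 - (-1.3)·-0.011) / (5.5) = -0.864
  x_2 = (-10 - (-1.5)·-1.991 - (3)·-0.011) / (5.5) = -2.355
  x_3 = (5 - (-2)·-1.991 - (1)·-1.645) / (-4) = -0.666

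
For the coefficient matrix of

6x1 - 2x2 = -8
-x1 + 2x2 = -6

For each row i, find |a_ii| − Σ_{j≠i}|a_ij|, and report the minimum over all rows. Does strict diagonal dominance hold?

1

row 1: |6| − (2) = 4
row 2: |2| − (1) = 1
minimum over rows = 1 → strictly diagonally dominant (convergence guaranteed)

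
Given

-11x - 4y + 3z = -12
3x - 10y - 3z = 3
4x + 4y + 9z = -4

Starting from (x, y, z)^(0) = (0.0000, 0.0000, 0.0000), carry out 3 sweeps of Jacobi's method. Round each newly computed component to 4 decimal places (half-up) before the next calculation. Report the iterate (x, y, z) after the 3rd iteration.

Iteration 1:
  x = (-12 - (-4)·0.0000 - (3)·0.0000) / (-11) = 1.0909
  y = (3 - (3)·0.0000 - (-3)·0.0000) / (-10) = -0.3000
  z = (-4 - (4)·0.0000 - (4)·0.0000) / (9) = -0.4444
Iteration 2:
  x = (-12 - (-4)·-0.3000 - (3)·-0.4444) / (-11) = 1.0788
  y = (3 - (3)·1.0909 - (-3)·-0.4444) / (-10) = 0.1606
  z = (-4 - (4)·1.0909 - (4)·-0.3000) / (9) = -0.7960
Iteration 3:
  x = (-12 - (-4)·0.1606 - (3)·-0.7960) / (-11) = 0.8154
  y = (3 - (3)·1.0788 - (-3)·-0.7960) / (-10) = 0.2624
  z = (-4 - (4)·1.0788 - (4)·0.1606) / (9) = -0.9953

(0.8154, 0.2624, -0.9953)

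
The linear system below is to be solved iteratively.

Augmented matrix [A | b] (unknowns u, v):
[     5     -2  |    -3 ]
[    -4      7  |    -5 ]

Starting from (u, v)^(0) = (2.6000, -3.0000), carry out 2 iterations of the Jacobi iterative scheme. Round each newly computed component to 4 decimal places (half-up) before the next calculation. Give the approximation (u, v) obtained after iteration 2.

(-0.2914, -1.7429)

Iteration 1:
  u = (-3 - (-2)·-3.0000) / (5) = -1.8000
  v = (-5 - (-4)·2.6000) / (7) = 0.7714
Iteration 2:
  u = (-3 - (-2)·0.7714) / (5) = -0.2914
  v = (-5 - (-4)·-1.8000) / (7) = -1.7429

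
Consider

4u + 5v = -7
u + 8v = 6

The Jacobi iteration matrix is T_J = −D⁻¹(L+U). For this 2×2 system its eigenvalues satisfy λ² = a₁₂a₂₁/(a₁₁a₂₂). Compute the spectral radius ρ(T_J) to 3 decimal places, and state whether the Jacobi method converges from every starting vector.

0.395

a₁₂a₂₁/(a₁₁a₂₂) = (5)·(1) / ((4)·(8)) = 0.156250
ρ = √|0.156250| = √0.156250 = 0.395
ρ < 1, so Jacobi converges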